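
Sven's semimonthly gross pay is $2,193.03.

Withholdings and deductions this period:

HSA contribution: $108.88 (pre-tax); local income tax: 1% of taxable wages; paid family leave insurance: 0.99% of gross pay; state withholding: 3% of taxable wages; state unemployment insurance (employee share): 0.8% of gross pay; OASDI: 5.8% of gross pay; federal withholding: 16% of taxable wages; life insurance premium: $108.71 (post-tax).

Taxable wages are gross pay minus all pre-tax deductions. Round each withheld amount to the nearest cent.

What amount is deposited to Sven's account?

HSA contribution: $108.88
Taxable wages = $2,193.03 − $108.88 = $2,084.15
Local income tax: $2,084.15 × 0.01 = $20.84
Federal withholding: $2,084.15 × 0.16 = $333.46
State withholding: $2,084.15 × 0.03 = $62.52
State unemployment insurance (employee share): $2,193.03 × 0.008 = $17.54
Paid family leave insurance: $2,193.03 × 0.0099 = $21.71
OASDI: $2,193.03 × 0.058 = $127.20
Life insurance premium: $108.71
Total deductions = $108.88 + $20.84 + $333.46 + $62.52 + $17.54 + $21.71 + $127.20 + $108.71 = $800.86
Net pay = $2,193.03 − $800.86 = $1,392.17

$1,392.17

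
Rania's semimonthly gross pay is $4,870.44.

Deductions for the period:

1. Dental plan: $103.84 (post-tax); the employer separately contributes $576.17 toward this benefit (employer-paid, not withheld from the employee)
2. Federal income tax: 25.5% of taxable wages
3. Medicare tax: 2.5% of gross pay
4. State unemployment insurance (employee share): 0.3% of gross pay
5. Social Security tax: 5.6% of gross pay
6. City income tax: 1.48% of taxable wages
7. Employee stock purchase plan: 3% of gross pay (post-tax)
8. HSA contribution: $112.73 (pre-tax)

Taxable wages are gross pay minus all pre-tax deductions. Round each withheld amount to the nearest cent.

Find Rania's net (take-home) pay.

$2,815.02

HSA contribution: $112.73
Taxable wages = $4,870.44 − $112.73 = $4,757.71
City income tax: $4,757.71 × 0.0148 = $70.41
Federal income tax: $4,757.71 × 0.255 = $1,213.22
Medicare tax: $4,870.44 × 0.025 = $121.76
State unemployment insurance (employee share): $4,870.44 × 0.003 = $14.61
Social Security tax: $4,870.44 × 0.056 = $272.74
Employee stock purchase plan: $4,870.44 × 0.03 = $146.11
Dental plan: $103.84
(Employer's $576.17 toward dental plan is not withheld from the employee.)
Total deductions = $112.73 + $70.41 + $1,213.22 + $121.76 + $14.61 + $272.74 + $146.11 + $103.84 = $2,055.42
Net pay = $4,870.44 − $2,055.42 = $2,815.02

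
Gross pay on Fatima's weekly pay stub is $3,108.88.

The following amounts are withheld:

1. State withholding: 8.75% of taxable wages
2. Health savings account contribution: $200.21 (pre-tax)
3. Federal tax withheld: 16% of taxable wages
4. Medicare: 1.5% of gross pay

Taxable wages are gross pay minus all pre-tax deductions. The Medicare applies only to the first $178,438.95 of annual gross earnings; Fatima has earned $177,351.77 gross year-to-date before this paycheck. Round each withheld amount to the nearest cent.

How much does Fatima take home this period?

$2,172.46

Health savings account contribution: $200.21
Taxable wages = $3,108.88 − $200.21 = $2,908.67
Federal tax withheld: $2,908.67 × 0.16 = $465.39
State withholding: $2,908.67 × 0.0875 = $254.51
Medicare: only $178,438.95 − $177,351.77 = $1,087.18 of this check is subject → $1,087.18 × 0.015 = $16.31
Total deductions = $200.21 + $465.39 + $254.51 + $16.31 = $936.42
Net pay = $3,108.88 − $936.42 = $2,172.46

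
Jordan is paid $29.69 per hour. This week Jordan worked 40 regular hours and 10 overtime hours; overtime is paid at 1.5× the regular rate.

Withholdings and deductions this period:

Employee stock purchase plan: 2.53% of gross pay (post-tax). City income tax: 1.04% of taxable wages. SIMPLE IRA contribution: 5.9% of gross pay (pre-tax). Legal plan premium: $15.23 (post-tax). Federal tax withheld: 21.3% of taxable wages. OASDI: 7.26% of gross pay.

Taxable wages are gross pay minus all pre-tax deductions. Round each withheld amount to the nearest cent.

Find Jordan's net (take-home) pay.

$1018.24

Regular pay: 40 × $29.69 = $1187.60
Overtime pay: 10 × $29.69 × 1.5 = $445.35
Gross pay = $1187.60 + $445.35 = $1632.95
SIMPLE IRA contribution: $1632.95 × 0.059 = $96.34
Taxable wages = $1632.95 − $96.34 = $1536.61
Federal tax withheld: $1536.61 × 0.213 = $327.30
City income tax: $1536.61 × 0.0104 = $15.98
OASDI: $1632.95 × 0.0726 = $118.55
Employee stock purchase plan: $1632.95 × 0.0253 = $41.31
Legal plan premium: $15.23
Total deductions = $96.34 + $327.30 + $15.98 + $118.55 + $41.31 + $15.23 = $614.71
Net pay = $1632.95 − $614.71 = $1018.24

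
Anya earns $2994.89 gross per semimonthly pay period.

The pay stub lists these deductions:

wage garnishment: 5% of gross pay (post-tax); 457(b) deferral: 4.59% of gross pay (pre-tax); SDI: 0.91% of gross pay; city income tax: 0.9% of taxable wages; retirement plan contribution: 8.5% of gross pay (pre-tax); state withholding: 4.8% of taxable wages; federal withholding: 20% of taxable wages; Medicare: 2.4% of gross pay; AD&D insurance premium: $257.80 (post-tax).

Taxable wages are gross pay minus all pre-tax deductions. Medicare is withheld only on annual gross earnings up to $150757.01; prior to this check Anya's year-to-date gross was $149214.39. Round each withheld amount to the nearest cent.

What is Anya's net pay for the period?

457(b) deferral: $2994.89 × 0.0459 = $137.47
Retirement plan contribution: $2994.89 × 0.085 = $254.57
Pre-tax total = $137.47 + $254.57 = $392.04
Taxable wages = $2994.89 − $392.04 = $2602.85
City income tax: $2602.85 × 0.009 = $23.43
State withholding: $2602.85 × 0.048 = $124.94
Federal withholding: $2602.85 × 0.2 = $520.57
SDI: $2994.89 × 0.0091 = $27.25
Medicare: only $150757.01 − $149214.39 = $1542.62 of this check is subject → $1542.62 × 0.024 = $37.02
Wage garnishment: $2994.89 × 0.05 = $149.74
AD&D insurance premium: $257.80
Total deductions = $137.47 + $254.57 + $23.43 + $124.94 + $520.57 + $27.25 + $37.02 + $149.74 + $257.80 = $1532.79
Net pay = $2994.89 − $1532.79 = $1462.10

$1462.10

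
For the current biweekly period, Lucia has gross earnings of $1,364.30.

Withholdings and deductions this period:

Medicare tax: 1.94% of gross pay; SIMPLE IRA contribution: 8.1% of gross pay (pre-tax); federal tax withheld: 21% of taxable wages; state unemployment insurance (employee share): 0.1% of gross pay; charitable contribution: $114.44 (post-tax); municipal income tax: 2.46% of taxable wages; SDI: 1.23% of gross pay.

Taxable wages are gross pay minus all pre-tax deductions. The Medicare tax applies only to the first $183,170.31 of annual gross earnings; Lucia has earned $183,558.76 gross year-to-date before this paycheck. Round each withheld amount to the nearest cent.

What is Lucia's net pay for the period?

SIMPLE IRA contribution: $1,364.30 × 0.081 = $110.51
Taxable wages = $1,364.30 − $110.51 = $1,253.79
Federal tax withheld: $1,253.79 × 0.21 = $263.30
Municipal income tax: $1,253.79 × 0.0246 = $30.84
Medicare tax: annual cap $183,170.31 already reached (YTD $183,558.76), so $0.00
SDI: $1,364.30 × 0.0123 = $16.78
State unemployment insurance (employee share): $1,364.30 × 0.001 = $1.36
Charitable contribution: $114.44
Total deductions = $110.51 + $263.30 + $30.84 + $0.00 + $16.78 + $1.36 + $114.44 = $537.23
Net pay = $1,364.30 − $537.23 = $827.07

$827.07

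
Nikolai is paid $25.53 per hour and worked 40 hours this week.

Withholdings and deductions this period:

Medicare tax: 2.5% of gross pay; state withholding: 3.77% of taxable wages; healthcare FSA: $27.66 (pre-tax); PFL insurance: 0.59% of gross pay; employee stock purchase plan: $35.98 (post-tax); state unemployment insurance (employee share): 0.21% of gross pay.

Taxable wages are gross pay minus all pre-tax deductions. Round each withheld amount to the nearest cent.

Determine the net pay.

Gross pay: 40 × $25.53 = $1,021.20
Healthcare FSA: $27.66
Taxable wages = $1,021.20 − $27.66 = $993.54
State withholding: $993.54 × 0.0377 = $37.46
Medicare tax: $1,021.20 × 0.025 = $25.53
PFL insurance: $1,021.20 × 0.0059 = $6.03
State unemployment insurance (employee share): $1,021.20 × 0.0021 = $2.14
Employee stock purchase plan: $35.98
Total deductions = $27.66 + $37.46 + $25.53 + $6.03 + $2.14 + $35.98 = $134.80
Net pay = $1,021.20 − $134.80 = $886.40

$886.40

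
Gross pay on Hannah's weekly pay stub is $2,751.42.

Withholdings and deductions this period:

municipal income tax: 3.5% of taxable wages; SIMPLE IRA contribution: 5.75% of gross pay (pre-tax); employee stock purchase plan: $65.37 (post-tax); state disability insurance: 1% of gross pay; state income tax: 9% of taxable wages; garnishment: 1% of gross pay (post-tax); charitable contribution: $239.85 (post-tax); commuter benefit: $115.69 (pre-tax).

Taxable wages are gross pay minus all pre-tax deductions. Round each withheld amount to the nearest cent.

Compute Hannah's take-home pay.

$1,807.59

SIMPLE IRA contribution: $2,751.42 × 0.0575 = $158.21
Commuter benefit: $115.69
Pre-tax total = $158.21 + $115.69 = $273.90
Taxable wages = $2,751.42 − $273.90 = $2,477.52
State income tax: $2,477.52 × 0.09 = $222.98
Municipal income tax: $2,477.52 × 0.035 = $86.71
State disability insurance: $2,751.42 × 0.01 = $27.51
Charitable contribution: $239.85
Garnishment: $2,751.42 × 0.01 = $27.51
Employee stock purchase plan: $65.37
Total deductions = $158.21 + $115.69 + $222.98 + $86.71 + $27.51 + $239.85 + $27.51 + $65.37 = $943.83
Net pay = $2,751.42 − $943.83 = $1,807.59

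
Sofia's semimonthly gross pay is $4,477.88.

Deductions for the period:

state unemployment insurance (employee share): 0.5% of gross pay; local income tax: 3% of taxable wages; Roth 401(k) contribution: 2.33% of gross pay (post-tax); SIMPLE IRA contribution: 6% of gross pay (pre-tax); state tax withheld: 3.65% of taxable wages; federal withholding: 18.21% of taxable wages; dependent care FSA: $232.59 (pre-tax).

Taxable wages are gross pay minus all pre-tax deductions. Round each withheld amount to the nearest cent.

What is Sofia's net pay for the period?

$2,861.31

SIMPLE IRA contribution: $4,477.88 × 0.06 = $268.67
Dependent care FSA: $232.59
Pre-tax total = $268.67 + $232.59 = $501.26
Taxable wages = $4,477.88 − $501.26 = $3,976.62
Federal withholding: $3,976.62 × 0.1821 = $724.14
State tax withheld: $3,976.62 × 0.0365 = $145.15
Local income tax: $3,976.62 × 0.03 = $119.30
State unemployment insurance (employee share): $4,477.88 × 0.005 = $22.39
Roth 401(k) contribution: $4,477.88 × 0.0233 = $104.33
Total deductions = $268.67 + $232.59 + $724.14 + $145.15 + $119.30 + $22.39 + $104.33 = $1,616.57
Net pay = $4,477.88 − $1,616.57 = $2,861.31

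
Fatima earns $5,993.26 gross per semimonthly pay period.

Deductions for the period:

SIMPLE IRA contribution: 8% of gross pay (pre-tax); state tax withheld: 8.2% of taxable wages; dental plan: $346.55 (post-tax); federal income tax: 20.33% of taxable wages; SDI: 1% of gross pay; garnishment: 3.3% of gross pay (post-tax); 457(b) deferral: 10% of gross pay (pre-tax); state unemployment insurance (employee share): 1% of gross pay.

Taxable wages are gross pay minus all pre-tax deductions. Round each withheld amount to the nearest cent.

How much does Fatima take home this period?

$2,848.18

457(b) deferral: $5,993.26 × 0.1 = $599.33
SIMPLE IRA contribution: $5,993.26 × 0.08 = $479.46
Pre-tax total = $599.33 + $479.46 = $1,078.79
Taxable wages = $5,993.26 − $1,078.79 = $4,914.47
State tax withheld: $4,914.47 × 0.082 = $402.99
Federal income tax: $4,914.47 × 0.2033 = $999.11
SDI: $5,993.26 × 0.01 = $59.93
State unemployment insurance (employee share): $5,993.26 × 0.01 = $59.93
Garnishment: $5,993.26 × 0.033 = $197.78
Dental plan: $346.55
Total deductions = $599.33 + $479.46 + $402.99 + $999.11 + $59.93 + $59.93 + $197.78 + $346.55 = $3,145.08
Net pay = $5,993.26 − $3,145.08 = $2,848.18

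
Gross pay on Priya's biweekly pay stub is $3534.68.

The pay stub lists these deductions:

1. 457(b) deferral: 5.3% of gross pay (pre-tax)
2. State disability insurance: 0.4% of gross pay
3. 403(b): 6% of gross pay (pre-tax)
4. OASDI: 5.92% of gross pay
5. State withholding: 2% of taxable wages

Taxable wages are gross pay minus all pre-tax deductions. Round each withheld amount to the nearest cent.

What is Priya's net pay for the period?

$2849.16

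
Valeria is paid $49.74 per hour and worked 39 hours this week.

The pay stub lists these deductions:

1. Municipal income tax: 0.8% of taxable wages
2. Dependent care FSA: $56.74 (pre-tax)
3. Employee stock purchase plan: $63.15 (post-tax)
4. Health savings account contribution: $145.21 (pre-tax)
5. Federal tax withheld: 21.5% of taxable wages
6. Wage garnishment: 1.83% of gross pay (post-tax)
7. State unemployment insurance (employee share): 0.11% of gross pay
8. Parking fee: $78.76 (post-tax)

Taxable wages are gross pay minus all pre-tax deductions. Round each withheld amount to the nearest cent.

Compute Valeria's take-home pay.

Gross pay: 39 × $49.74 = $1,939.86
Dependent care FSA: $56.74
Health savings account contribution: $145.21
Pre-tax total = $56.74 + $145.21 = $201.95
Taxable wages = $1,939.86 − $201.95 = $1,737.91
Municipal income tax: $1,737.91 × 0.008 = $13.90
Federal tax withheld: $1,737.91 × 0.215 = $373.65
State unemployment insurance (employee share): $1,939.86 × 0.0011 = $2.13
Employee stock purchase plan: $63.15
Wage garnishment: $1,939.86 × 0.0183 = $35.50
Parking fee: $78.76
Total deductions = $56.74 + $145.21 + $13.90 + $373.65 + $2.13 + $63.15 + $35.50 + $78.76 = $769.04
Net pay = $1,939.86 − $769.04 = $1,170.82

$1,170.82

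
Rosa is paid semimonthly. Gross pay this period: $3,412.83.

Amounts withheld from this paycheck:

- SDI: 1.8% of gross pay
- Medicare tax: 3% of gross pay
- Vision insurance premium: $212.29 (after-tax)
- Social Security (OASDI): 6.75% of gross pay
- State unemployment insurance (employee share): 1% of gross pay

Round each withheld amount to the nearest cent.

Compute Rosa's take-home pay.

SDI: $3,412.83 × 0.018 = $61.43
State unemployment insurance (employee share): $3,412.83 × 0.01 = $34.13
Medicare tax: $3,412.83 × 0.03 = $102.38
Social Security (OASDI): $3,412.83 × 0.0675 = $230.37
Vision insurance premium: $212.29
Total deductions = $61.43 + $34.13 + $102.38 + $230.37 + $212.29 = $640.60
Net pay = $3,412.83 − $640.60 = $2,772.23

$2,772.23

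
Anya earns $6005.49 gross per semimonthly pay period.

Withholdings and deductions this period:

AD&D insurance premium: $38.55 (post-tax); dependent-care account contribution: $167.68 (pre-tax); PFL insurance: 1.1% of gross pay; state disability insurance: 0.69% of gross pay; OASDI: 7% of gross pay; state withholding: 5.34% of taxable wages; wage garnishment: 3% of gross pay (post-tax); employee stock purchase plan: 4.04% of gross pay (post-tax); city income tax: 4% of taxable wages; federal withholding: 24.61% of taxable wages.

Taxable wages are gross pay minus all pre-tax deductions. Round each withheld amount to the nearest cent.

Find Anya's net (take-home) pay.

$2866.66

Dependent-care account contribution: $167.68
Taxable wages = $6005.49 − $167.68 = $5837.81
State withholding: $5837.81 × 0.0534 = $311.74
City income tax: $5837.81 × 0.04 = $233.51
Federal withholding: $5837.81 × 0.2461 = $1436.69
OASDI: $6005.49 × 0.07 = $420.38
PFL insurance: $6005.49 × 0.011 = $66.06
State disability insurance: $6005.49 × 0.0069 = $41.44
Wage garnishment: $6005.49 × 0.03 = $180.16
Employee stock purchase plan: $6005.49 × 0.0404 = $242.62
AD&D insurance premium: $38.55
Total deductions = $167.68 + $311.74 + $233.51 + $1436.69 + $420.38 + $66.06 + $41.44 + $180.16 + $242.62 + $38.55 = $3138.83
Net pay = $6005.49 − $3138.83 = $2866.66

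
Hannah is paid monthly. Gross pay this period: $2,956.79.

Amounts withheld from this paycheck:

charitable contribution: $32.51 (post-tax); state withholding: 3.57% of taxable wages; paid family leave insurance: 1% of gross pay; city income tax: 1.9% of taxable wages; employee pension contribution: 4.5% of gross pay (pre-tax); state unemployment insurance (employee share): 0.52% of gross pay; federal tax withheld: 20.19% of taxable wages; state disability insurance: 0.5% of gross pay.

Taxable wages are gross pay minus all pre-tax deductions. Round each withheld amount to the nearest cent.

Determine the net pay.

$2,006.92

Employee pension contribution: $2,956.79 × 0.045 = $133.06
Taxable wages = $2,956.79 − $133.06 = $2,823.73
State withholding: $2,823.73 × 0.0357 = $100.81
Federal tax withheld: $2,823.73 × 0.2019 = $570.11
City income tax: $2,823.73 × 0.019 = $53.65
State disability insurance: $2,956.79 × 0.005 = $14.78
State unemployment insurance (employee share): $2,956.79 × 0.0052 = $15.38
Paid family leave insurance: $2,956.79 × 0.01 = $29.57
Charitable contribution: $32.51
Total deductions = $133.06 + $100.81 + $570.11 + $53.65 + $14.78 + $15.38 + $29.57 + $32.51 = $949.87
Net pay = $2,956.79 − $949.87 = $2,006.92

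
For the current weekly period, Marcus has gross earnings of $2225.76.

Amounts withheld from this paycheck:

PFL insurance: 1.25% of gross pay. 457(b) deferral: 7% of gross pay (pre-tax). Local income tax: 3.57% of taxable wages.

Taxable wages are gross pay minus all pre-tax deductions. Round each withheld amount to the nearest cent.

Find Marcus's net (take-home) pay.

457(b) deferral: $2225.76 × 0.07 = $155.80
Taxable wages = $2225.76 − $155.80 = $2069.96
Local income tax: $2069.96 × 0.0357 = $73.90
PFL insurance: $2225.76 × 0.0125 = $27.82
Total deductions = $155.80 + $73.90 + $27.82 = $257.52
Net pay = $2225.76 − $257.52 = $1968.24

$1968.24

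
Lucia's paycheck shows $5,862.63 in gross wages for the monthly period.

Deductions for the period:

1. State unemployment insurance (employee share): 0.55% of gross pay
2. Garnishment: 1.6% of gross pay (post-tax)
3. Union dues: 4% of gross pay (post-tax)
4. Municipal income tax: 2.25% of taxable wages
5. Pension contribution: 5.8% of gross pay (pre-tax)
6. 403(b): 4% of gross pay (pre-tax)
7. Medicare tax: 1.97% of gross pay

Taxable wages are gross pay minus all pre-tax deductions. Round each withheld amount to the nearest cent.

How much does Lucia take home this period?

$4,693.07

Pension contribution: $5,862.63 × 0.058 = $340.03
403(b): $5,862.63 × 0.04 = $234.51
Pre-tax total = $340.03 + $234.51 = $574.54
Taxable wages = $5,862.63 − $574.54 = $5,288.09
Municipal income tax: $5,288.09 × 0.0225 = $118.98
Medicare tax: $5,862.63 × 0.0197 = $115.49
State unemployment insurance (employee share): $5,862.63 × 0.0055 = $32.24
Garnishment: $5,862.63 × 0.016 = $93.80
Union dues: $5,862.63 × 0.04 = $234.51
Total deductions = $340.03 + $234.51 + $118.98 + $115.49 + $32.24 + $93.80 + $234.51 = $1,169.56
Net pay = $5,862.63 − $1,169.56 = $4,693.07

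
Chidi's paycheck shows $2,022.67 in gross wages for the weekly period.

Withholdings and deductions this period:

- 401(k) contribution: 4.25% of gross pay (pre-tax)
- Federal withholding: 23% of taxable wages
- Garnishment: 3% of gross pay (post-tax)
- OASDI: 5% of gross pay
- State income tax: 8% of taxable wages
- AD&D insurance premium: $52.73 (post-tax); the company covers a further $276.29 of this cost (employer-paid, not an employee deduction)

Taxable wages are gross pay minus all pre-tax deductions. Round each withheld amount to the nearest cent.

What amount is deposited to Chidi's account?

$1,121.79

401(k) contribution: $2,022.67 × 0.0425 = $85.96
Taxable wages = $2,022.67 − $85.96 = $1,936.71
Federal withholding: $1,936.71 × 0.23 = $445.44
State income tax: $1,936.71 × 0.08 = $154.94
OASDI: $2,022.67 × 0.05 = $101.13
Garnishment: $2,022.67 × 0.03 = $60.68
AD&D insurance premium: $52.73
(Employer's $276.29 toward AD&D insurance premium is not withheld from the employee.)
Total deductions = $85.96 + $445.44 + $154.94 + $101.13 + $60.68 + $52.73 = $900.88
Net pay = $2,022.67 − $900.88 = $1,121.79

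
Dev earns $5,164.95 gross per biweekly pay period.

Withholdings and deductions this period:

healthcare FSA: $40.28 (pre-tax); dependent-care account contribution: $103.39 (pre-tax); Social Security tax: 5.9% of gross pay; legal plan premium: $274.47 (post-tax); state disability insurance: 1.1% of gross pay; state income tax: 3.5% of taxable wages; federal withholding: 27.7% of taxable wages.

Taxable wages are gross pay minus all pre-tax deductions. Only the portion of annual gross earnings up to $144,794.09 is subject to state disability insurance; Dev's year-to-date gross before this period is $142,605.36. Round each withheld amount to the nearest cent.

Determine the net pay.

$2,851.37

Dependent-care account contribution: $103.39
Healthcare FSA: $40.28
Pre-tax total = $103.39 + $40.28 = $143.67
Taxable wages = $5,164.95 − $143.67 = $5,021.28
State income tax: $5,021.28 × 0.035 = $175.74
Federal withholding: $5,021.28 × 0.277 = $1,390.89
State disability insurance: only $144,794.09 − $142,605.36 = $2,188.73 of this check is subject → $2,188.73 × 0.011 = $24.08
Social Security tax: $5,164.95 × 0.059 = $304.73
Legal plan premium: $274.47
Total deductions = $103.39 + $40.28 + $175.74 + $1,390.89 + $24.08 + $304.73 + $274.47 = $2,313.58
Net pay = $5,164.95 − $2,313.58 = $2,851.37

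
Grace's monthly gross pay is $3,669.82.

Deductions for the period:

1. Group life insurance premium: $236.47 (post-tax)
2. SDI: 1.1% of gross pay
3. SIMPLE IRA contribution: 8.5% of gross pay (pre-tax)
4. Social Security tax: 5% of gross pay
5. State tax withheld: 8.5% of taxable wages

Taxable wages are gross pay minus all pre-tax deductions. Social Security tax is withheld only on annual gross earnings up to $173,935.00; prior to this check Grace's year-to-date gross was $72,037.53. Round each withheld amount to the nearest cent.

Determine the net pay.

$2,612.14

SIMPLE IRA contribution: $3,669.82 × 0.085 = $311.93
Taxable wages = $3,669.82 − $311.93 = $3,357.89
State tax withheld: $3,357.89 × 0.085 = $285.42
SDI: $3,669.82 × 0.011 = $40.37
Social Security tax: cap not yet reached, full $3,669.82 is subject → $3,669.82 × 0.05 = $183.49
Group life insurance premium: $236.47
Total deductions = $311.93 + $285.42 + $40.37 + $183.49 + $236.47 = $1,057.68
Net pay = $3,669.82 − $1,057.68 = $2,612.14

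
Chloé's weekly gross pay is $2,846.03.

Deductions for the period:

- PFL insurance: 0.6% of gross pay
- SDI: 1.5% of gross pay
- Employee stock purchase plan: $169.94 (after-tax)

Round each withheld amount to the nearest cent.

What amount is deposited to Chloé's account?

PFL insurance: $2,846.03 × 0.006 = $17.08
SDI: $2,846.03 × 0.015 = $42.69
Employee stock purchase plan: $169.94
Total deductions = $17.08 + $42.69 + $169.94 = $229.71
Net pay = $2,846.03 − $229.71 = $2,616.32

$2,616.32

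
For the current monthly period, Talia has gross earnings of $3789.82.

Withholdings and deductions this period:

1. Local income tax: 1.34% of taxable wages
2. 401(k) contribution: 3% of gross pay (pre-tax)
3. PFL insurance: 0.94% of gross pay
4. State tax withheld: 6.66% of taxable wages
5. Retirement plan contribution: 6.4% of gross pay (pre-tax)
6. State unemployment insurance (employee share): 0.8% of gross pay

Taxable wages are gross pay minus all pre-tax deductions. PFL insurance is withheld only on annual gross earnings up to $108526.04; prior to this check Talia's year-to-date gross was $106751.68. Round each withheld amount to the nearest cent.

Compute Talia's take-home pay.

$3111.89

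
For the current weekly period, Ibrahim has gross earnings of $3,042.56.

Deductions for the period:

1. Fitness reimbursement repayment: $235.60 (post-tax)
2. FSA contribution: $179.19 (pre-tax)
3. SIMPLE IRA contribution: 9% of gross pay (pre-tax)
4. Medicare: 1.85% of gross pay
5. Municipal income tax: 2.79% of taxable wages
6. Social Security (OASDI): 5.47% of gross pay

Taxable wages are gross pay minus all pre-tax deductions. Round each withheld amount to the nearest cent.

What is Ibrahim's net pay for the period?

$2,058.97

FSA contribution: $179.19
SIMPLE IRA contribution: $3,042.56 × 0.09 = $273.83
Pre-tax total = $179.19 + $273.83 = $453.02
Taxable wages = $3,042.56 − $453.02 = $2,589.54
Municipal income tax: $2,589.54 × 0.0279 = $72.25
Medicare: $3,042.56 × 0.0185 = $56.29
Social Security (OASDI): $3,042.56 × 0.0547 = $166.43
Fitness reimbursement repayment: $235.60
Total deductions = $179.19 + $273.83 + $72.25 + $56.29 + $166.43 + $235.60 = $983.59
Net pay = $3,042.56 − $983.59 = $2,058.97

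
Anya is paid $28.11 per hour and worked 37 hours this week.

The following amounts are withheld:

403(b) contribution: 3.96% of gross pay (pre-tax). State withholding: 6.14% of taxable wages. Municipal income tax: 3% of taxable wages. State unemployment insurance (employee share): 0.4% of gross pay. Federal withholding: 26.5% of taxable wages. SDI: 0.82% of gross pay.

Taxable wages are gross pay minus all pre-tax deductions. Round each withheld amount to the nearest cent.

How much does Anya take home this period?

Gross pay: 37 × $28.11 = $1040.07
403(b) contribution: $1040.07 × 0.0396 = $41.19
Taxable wages = $1040.07 − $41.19 = $998.88
Municipal income tax: $998.88 × 0.03 = $29.97
Federal withholding: $998.88 × 0.265 = $264.70
State withholding: $998.88 × 0.0614 = $61.33
State unemployment insurance (employee share): $1040.07 × 0.004 = $4.16
SDI: $1040.07 × 0.0082 = $8.53
Total deductions = $41.19 + $29.97 + $264.70 + $61.33 + $4.16 + $8.53 = $409.88
Net pay = $1040.07 − $409.88 = $630.19

$630.19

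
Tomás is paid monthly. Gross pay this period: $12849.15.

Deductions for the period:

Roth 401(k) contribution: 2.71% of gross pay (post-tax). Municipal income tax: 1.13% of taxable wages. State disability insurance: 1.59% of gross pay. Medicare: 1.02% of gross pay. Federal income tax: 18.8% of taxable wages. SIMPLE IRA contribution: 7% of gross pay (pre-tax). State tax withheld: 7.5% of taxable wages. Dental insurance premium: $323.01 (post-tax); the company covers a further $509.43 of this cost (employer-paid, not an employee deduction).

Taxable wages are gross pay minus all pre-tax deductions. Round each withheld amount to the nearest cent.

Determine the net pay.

$7665.32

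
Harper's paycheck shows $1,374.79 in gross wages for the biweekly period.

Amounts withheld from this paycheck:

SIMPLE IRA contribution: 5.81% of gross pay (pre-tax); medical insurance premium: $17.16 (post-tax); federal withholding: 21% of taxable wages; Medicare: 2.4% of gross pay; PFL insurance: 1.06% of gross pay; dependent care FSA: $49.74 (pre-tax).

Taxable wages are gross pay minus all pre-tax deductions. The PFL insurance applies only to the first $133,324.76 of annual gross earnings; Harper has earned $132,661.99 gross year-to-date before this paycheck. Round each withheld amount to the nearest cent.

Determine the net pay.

Dependent care FSA: $49.74
SIMPLE IRA contribution: $1,374.79 × 0.0581 = $79.88
Pre-tax total = $49.74 + $79.88 = $129.62
Taxable wages = $1,374.79 − $129.62 = $1,245.17
Federal withholding: $1,245.17 × 0.21 = $261.49
PFL insurance: only $133,324.76 − $132,661.99 = $662.77 of this check is subject → $662.77 × 0.0106 = $7.03
Medicare: $1,374.79 × 0.024 = $32.99
Medical insurance premium: $17.16
Total deductions = $49.74 + $79.88 + $261.49 + $7.03 + $32.99 + $17.16 = $448.29
Net pay = $1,374.79 − $448.29 = $926.50

$926.50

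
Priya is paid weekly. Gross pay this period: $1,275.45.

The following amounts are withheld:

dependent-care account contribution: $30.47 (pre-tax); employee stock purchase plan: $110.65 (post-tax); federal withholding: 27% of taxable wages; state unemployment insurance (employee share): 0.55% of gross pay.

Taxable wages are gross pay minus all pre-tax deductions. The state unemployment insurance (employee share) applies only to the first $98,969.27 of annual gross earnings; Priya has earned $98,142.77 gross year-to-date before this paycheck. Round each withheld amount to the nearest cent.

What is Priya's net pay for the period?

Dependent-care account contribution: $30.47
Taxable wages = $1,275.45 − $30.47 = $1,244.98
Federal withholding: $1,244.98 × 0.27 = $336.14
State unemployment insurance (employee share): only $98,969.27 − $98,142.77 = $826.50 of this check is subject → $826.50 × 0.0055 = $4.55
Employee stock purchase plan: $110.65
Total deductions = $30.47 + $336.14 + $4.55 + $110.65 = $481.81
Net pay = $1,275.45 − $481.81 = $793.64

$793.64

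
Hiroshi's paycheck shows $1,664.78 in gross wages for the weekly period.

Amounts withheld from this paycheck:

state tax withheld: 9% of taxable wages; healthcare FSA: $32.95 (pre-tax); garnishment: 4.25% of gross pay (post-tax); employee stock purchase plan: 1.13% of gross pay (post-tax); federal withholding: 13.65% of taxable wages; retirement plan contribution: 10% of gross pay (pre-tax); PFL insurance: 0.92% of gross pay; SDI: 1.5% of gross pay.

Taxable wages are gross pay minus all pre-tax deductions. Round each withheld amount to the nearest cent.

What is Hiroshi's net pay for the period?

Healthcare FSA: $32.95
Retirement plan contribution: $1,664.78 × 0.1 = $166.48
Pre-tax total = $32.95 + $166.48 = $199.43
Taxable wages = $1,664.78 − $199.43 = $1,465.35
Federal withholding: $1,465.35 × 0.1365 = $200.02
State tax withheld: $1,465.35 × 0.09 = $131.88
PFL insurance: $1,664.78 × 0.0092 = $15.32
SDI: $1,664.78 × 0.015 = $24.97
Employee stock purchase plan: $1,664.78 × 0.0113 = $18.81
Garnishment: $1,664.78 × 0.0425 = $70.75
Total deductions = $32.95 + $166.48 + $200.02 + $131.88 + $15.32 + $24.97 + $18.81 + $70.75 = $661.18
Net pay = $1,664.78 − $661.18 = $1,003.60

$1,003.60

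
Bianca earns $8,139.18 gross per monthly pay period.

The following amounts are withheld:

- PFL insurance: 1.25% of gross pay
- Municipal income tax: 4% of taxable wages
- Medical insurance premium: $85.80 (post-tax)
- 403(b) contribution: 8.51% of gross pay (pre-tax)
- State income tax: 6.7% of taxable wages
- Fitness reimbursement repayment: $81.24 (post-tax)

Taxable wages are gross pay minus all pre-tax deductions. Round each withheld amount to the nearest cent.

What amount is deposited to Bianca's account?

403(b) contribution: $8,139.18 × 0.0851 = $692.64
Taxable wages = $8,139.18 − $692.64 = $7,446.54
State income tax: $7,446.54 × 0.067 = $498.92
Municipal income tax: $7,446.54 × 0.04 = $297.86
PFL insurance: $8,139.18 × 0.0125 = $101.74
Medical insurance premium: $85.80
Fitness reimbursement repayment: $81.24
Total deductions = $692.64 + $498.92 + $297.86 + $101.74 + $85.80 + $81.24 = $1,758.20
Net pay = $8,139.18 − $1,758.20 = $6,380.98

$6,380.98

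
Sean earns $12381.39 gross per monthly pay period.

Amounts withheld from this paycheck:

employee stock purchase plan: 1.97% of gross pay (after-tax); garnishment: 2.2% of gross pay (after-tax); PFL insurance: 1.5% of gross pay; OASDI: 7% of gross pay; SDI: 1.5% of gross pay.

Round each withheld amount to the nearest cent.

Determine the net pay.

OASDI: $12381.39 × 0.07 = $866.70
PFL insurance: $12381.39 × 0.015 = $185.72
SDI: $12381.39 × 0.015 = $185.72
Employee stock purchase plan: $12381.39 × 0.0197 = $243.91
Garnishment: $12381.39 × 0.022 = $272.39
Total deductions = $866.70 + $185.72 + $185.72 + $243.91 + $272.39 = $1754.44
Net pay = $12381.39 − $1754.44 = $10626.95

$10626.95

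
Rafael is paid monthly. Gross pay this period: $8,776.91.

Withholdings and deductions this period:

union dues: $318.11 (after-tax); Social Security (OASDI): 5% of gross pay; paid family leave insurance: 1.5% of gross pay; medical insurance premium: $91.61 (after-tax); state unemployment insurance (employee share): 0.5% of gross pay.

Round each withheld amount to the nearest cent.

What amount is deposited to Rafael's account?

$7,752.81

Paid family leave insurance: $8,776.91 × 0.015 = $131.65
State unemployment insurance (employee share): $8,776.91 × 0.005 = $43.88
Social Security (OASDI): $8,776.91 × 0.05 = $438.85
Medical insurance premium: $91.61
Union dues: $318.11
Total deductions = $131.65 + $43.88 + $438.85 + $91.61 + $318.11 = $1,024.10
Net pay = $8,776.91 − $1,024.10 = $7,752.81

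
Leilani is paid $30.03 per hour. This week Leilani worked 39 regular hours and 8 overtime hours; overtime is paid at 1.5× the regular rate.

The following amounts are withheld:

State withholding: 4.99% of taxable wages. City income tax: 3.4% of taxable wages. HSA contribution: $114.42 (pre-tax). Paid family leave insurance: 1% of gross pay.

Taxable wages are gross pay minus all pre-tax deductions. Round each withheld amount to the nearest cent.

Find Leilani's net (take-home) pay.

Regular pay: 39 × $30.03 = $1,171.17
Overtime pay: 8 × $30.03 × 1.5 = $360.36
Gross pay = $1,171.17 + $360.36 = $1,531.53
HSA contribution: $114.42
Taxable wages = $1,531.53 − $114.42 = $1,417.11
City income tax: $1,417.11 × 0.034 = $48.18
State withholding: $1,417.11 × 0.0499 = $70.71
Paid family leave insurance: $1,531.53 × 0.01 = $15.32
Total deductions = $114.42 + $48.18 + $70.71 + $15.32 = $248.63
Net pay = $1,531.53 − $248.63 = $1,282.90

$1,282.90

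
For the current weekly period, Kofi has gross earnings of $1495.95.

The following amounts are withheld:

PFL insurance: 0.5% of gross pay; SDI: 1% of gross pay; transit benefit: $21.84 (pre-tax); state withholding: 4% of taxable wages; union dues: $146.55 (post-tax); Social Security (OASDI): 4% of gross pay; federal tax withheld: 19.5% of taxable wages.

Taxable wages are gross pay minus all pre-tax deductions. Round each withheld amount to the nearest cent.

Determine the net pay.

$898.87

Transit benefit: $21.84
Taxable wages = $1495.95 − $21.84 = $1474.11
State withholding: $1474.11 × 0.04 = $58.96
Federal tax withheld: $1474.11 × 0.195 = $287.45
PFL insurance: $1495.95 × 0.005 = $7.48
SDI: $1495.95 × 0.01 = $14.96
Social Security (OASDI): $1495.95 × 0.04 = $59.84
Union dues: $146.55
Total deductions = $21.84 + $58.96 + $287.45 + $7.48 + $14.96 + $59.84 + $146.55 = $597.08
Net pay = $1495.95 − $597.08 = $898.87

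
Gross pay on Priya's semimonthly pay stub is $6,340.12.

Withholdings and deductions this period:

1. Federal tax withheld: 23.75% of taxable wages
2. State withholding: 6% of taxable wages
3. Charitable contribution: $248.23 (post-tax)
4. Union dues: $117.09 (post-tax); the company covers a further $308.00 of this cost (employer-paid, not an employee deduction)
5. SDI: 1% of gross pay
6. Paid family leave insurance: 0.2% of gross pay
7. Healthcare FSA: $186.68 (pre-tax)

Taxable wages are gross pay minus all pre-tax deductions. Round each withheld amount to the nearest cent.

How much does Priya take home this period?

Healthcare FSA: $186.68
Taxable wages = $6,340.12 − $186.68 = $6,153.44
State withholding: $6,153.44 × 0.06 = $369.21
Federal tax withheld: $6,153.44 × 0.2375 = $1,461.44
SDI: $6,340.12 × 0.01 = $63.40
Paid family leave insurance: $6,340.12 × 0.002 = $12.68
Union dues: $117.09
Charitable contribution: $248.23
(Employer's $308.00 toward union dues is not withheld from the employee.)
Total deductions = $186.68 + $369.21 + $1,461.44 + $63.40 + $12.68 + $117.09 + $248.23 = $2,458.73
Net pay = $6,340.12 − $2,458.73 = $3,881.39

$3,881.39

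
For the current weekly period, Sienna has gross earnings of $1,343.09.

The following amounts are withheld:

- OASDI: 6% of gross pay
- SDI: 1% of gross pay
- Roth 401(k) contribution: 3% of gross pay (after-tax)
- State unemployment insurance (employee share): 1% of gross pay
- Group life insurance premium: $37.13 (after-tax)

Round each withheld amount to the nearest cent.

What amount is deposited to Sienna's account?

State unemployment insurance (employee share): $1,343.09 × 0.01 = $13.43
OASDI: $1,343.09 × 0.06 = $80.59
SDI: $1,343.09 × 0.01 = $13.43
Group life insurance premium: $37.13
Roth 401(k) contribution: $1,343.09 × 0.03 = $40.29
Total deductions = $13.43 + $80.59 + $13.43 + $37.13 + $40.29 = $184.87
Net pay = $1,343.09 − $184.87 = $1,158.22

$1,158.22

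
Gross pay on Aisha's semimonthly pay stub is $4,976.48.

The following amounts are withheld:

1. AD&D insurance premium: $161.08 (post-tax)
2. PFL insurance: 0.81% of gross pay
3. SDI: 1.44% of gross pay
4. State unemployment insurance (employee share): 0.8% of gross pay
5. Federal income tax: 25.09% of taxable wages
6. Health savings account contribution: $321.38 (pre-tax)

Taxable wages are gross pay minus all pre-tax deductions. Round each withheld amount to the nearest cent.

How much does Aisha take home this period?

$3,174.28

Health savings account contribution: $321.38
Taxable wages = $4,976.48 − $321.38 = $4,655.10
Federal income tax: $4,655.10 × 0.2509 = $1,167.96
PFL insurance: $4,976.48 × 0.0081 = $40.31
SDI: $4,976.48 × 0.0144 = $71.66
State unemployment insurance (employee share): $4,976.48 × 0.008 = $39.81
AD&D insurance premium: $161.08
Total deductions = $321.38 + $1,167.96 + $40.31 + $71.66 + $39.81 + $161.08 = $1,802.20
Net pay = $4,976.48 − $1,802.20 = $3,174.28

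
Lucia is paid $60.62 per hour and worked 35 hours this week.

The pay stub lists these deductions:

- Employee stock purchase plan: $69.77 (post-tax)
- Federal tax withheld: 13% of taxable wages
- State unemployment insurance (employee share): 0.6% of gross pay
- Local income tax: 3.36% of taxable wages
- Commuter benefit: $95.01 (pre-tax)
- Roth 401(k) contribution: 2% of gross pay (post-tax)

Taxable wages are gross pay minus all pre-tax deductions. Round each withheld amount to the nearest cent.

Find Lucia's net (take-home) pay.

$1,570.19

Gross pay: 35 × $60.62 = $2,121.70
Commuter benefit: $95.01
Taxable wages = $2,121.70 − $95.01 = $2,026.69
Federal tax withheld: $2,026.69 × 0.13 = $263.47
Local income tax: $2,026.69 × 0.0336 = $68.10
State unemployment insurance (employee share): $2,121.70 × 0.006 = $12.73
Employee stock purchase plan: $69.77
Roth 401(k) contribution: $2,121.70 × 0.02 = $42.43
Total deductions = $95.01 + $263.47 + $68.10 + $12.73 + $69.77 + $42.43 = $551.51
Net pay = $2,121.70 − $551.51 = $1,570.19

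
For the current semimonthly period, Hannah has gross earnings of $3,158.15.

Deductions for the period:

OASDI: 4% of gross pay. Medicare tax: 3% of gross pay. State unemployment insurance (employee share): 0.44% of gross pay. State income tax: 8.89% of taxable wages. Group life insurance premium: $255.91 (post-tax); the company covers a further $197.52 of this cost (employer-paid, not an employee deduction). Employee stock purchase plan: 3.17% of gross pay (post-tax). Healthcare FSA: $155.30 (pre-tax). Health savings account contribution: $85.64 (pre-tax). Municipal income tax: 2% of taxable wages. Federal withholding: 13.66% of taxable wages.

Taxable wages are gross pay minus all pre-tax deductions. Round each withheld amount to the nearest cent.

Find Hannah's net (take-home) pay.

Healthcare FSA: $155.30
Health savings account contribution: $85.64
Pre-tax total = $155.30 + $85.64 = $240.94
Taxable wages = $3,158.15 − $240.94 = $2,917.21
Federal withholding: $2,917.21 × 0.1366 = $398.49
State income tax: $2,917.21 × 0.0889 = $259.34
Municipal income tax: $2,917.21 × 0.02 = $58.34
Medicare tax: $3,158.15 × 0.03 = $94.74
State unemployment insurance (employee share): $3,158.15 × 0.0044 = $13.90
OASDI: $3,158.15 × 0.04 = $126.33
Group life insurance premium: $255.91
Employee stock purchase plan: $3,158.15 × 0.0317 = $100.11
(Employer's $197.52 toward group life insurance premium is not withheld from the employee.)
Total deductions = $155.30 + $85.64 + $398.49 + $259.34 + $58.34 + $94.74 + $13.90 + $126.33 + $255.91 + $100.11 = $1,548.10
Net pay = $3,158.15 − $1,548.10 = $1,610.05

$1,610.05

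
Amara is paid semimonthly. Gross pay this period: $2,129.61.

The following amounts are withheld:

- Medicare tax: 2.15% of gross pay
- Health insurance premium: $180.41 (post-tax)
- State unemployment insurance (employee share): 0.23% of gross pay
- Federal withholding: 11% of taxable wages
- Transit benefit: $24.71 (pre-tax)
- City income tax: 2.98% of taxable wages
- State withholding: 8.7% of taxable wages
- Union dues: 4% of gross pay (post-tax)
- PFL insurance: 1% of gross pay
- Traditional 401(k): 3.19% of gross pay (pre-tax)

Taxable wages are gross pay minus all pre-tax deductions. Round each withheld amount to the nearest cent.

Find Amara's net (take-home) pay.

$1,237.40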